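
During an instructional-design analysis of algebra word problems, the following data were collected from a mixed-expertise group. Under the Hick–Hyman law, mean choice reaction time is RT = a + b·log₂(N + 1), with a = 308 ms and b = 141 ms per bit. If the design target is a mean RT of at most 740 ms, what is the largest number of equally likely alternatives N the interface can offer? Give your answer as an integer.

7

Set 308 + 141·log₂(N + 1) ≤ 740.
log₂(N + 1) ≤ (740 − 308) / 141 = 3.0638.
N + 1 ≤ 2^3.0638 = 8.3617.
N ≤ 7.3617, so the largest integer N is 7.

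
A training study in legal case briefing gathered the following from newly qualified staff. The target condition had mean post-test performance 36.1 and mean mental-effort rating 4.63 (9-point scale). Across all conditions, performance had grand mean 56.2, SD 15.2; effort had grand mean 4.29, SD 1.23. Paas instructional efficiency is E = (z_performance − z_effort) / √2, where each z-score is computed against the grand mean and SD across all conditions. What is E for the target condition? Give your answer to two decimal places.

-1.13

z_performance = (36.1 − 56.2) / 15.2 = -20.1000 / 15.2 = -1.3224.
z_effort = (4.63 − 4.29) / 1.23 = 0.3400 / 1.23 = 0.2764.
z_P − z_E = -1.3224 − 0.2764 = -1.5988.
E = -1.5988 / √2 = -1.5988 / 1.41421 = -1.1305 ≈ -1.13.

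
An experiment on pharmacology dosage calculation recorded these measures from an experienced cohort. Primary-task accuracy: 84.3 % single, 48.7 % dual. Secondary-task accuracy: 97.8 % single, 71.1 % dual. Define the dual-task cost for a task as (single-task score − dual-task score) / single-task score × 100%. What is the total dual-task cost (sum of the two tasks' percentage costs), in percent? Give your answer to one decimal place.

Primary cost = (84.3 − 48.7) / 84.3 × 100% = 42.2301%.
Secondary cost = (97.8 − 71.1) / 97.8 × 100% = 27.3006%.
Total = 42.2301% + 27.3006% = 69.5307% ≈ 69.5%.

69.5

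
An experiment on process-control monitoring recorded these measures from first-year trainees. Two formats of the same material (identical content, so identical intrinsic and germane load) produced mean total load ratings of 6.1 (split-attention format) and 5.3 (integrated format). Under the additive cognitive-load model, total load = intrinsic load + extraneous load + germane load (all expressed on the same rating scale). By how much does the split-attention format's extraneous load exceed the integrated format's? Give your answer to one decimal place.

Intrinsic and germane load are equal across formats, so the difference in total load equals the difference in extraneous load.
Extraneous-load difference = 6.1 − 5.3 = 0.8.

0.8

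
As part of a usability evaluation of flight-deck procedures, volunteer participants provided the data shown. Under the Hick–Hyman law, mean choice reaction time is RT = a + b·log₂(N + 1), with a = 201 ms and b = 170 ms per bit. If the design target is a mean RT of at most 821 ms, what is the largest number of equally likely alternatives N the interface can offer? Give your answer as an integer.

11

Set 201 + 170·log₂(N + 1) ≤ 821.
log₂(N + 1) ≤ (821 − 201) / 170 = 3.6471.
N + 1 ≤ 2^3.6471 = 12.5281.
N ≤ 11.5281, so the largest integer N is 11.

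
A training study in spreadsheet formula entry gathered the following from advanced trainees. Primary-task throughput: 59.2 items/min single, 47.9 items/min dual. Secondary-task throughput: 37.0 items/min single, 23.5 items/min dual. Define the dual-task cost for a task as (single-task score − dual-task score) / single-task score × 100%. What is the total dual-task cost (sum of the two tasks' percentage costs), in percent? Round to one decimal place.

Primary cost = (59.2 − 47.9) / 59.2 × 100% = 19.0878%.
Secondary cost = (37.0 − 23.5) / 37.0 × 100% = 36.4865%.
Total = 19.0878% + 36.4865% = 55.5743% ≈ 55.6%.

55.6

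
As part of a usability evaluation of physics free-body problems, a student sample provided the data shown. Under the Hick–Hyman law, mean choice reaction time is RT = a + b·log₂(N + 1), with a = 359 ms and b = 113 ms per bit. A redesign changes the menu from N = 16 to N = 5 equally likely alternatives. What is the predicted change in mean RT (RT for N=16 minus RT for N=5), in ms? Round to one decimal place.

169.8

RT(16) = 359 + 113·log₂(17) = 359 + 113·4.0875 = 820.8875 ms.
RT(5) = 359 + 113·log₂(6) = 359 + 113·2.5850 = 651.1050 ms.
Difference = 820.8875 − 651.1050 = 169.7825 ≈ 169.8 ms.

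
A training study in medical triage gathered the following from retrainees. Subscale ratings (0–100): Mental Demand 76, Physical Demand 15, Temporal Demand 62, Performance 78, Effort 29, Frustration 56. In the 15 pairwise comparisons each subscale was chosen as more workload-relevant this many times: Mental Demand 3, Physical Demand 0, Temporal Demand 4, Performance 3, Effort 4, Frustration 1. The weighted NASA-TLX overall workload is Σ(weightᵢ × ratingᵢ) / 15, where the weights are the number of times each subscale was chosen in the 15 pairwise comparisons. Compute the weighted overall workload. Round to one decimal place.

58.8

The tallies are the weights (they sum to 15).
Weighted sum = 3·76 + 0·15 + 4·62 + 3·78 + 4·29 + 1·56
            = 228 + 0 + 248 + 234 + 116 + 56 = 882.
Overall workload = 882 / 15 = 58.8000 ≈ 58.8.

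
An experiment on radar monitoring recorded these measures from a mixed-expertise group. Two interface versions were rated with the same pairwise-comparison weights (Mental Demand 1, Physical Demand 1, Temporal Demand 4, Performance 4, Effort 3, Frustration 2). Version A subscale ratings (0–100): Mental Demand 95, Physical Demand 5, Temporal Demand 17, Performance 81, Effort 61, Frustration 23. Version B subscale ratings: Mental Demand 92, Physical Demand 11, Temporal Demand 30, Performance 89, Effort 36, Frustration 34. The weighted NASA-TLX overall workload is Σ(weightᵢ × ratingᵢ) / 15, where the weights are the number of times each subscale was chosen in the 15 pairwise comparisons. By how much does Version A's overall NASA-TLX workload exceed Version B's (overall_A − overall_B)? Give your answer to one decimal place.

-2.3

Version A weighted sum = 1·95 + 1·5 + 4·17 + 4·81 + 3·61 + 2·23 = 95 + 5 + 68 + 324 + 183 + 46 = 721; overall_A = 721/15 = 48.0667.
Version B weighted sum = 1·92 + 1·11 + 4·30 + 4·89 + 3·36 + 2·34 = 92 + 11 + 120 + 356 + 108 + 68 = 755; overall_B = 755/15 = 50.3333.
Difference = 48.0667 − 50.3333 = -2.2666 ≈ -2.3.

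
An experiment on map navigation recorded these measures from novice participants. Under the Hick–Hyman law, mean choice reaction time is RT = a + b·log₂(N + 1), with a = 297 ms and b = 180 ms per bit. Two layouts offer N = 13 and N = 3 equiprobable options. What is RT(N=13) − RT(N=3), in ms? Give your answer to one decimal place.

RT(13) = 297 + 180·log₂(14) = 297 + 180·3.8074 = 982.3320 ms.
RT(3) = 297 + 180·log₂(4) = 297 + 180·2.0000 = 657.0000 ms.
Difference = 982.3320 − 657.0000 = 325.3320 ≈ 325.3 ms.

325.3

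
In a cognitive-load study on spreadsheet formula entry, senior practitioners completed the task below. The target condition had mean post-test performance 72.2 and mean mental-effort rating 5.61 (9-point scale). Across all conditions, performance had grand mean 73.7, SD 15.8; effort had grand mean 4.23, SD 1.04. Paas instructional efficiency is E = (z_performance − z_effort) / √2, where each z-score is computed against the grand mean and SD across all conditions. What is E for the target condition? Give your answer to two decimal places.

z_performance = (72.2 − 73.7) / 15.8 = -1.5000 / 15.8 = -0.0949.
z_effort = (5.61 − 4.23) / 1.04 = 1.3800 / 1.04 = 1.3269.
z_P − z_E = -0.0949 − 1.3269 = -1.4218.
E = -1.4218 / √2 = -1.4218 / 1.41421 = -1.0054 ≈ -1.01.

-1.01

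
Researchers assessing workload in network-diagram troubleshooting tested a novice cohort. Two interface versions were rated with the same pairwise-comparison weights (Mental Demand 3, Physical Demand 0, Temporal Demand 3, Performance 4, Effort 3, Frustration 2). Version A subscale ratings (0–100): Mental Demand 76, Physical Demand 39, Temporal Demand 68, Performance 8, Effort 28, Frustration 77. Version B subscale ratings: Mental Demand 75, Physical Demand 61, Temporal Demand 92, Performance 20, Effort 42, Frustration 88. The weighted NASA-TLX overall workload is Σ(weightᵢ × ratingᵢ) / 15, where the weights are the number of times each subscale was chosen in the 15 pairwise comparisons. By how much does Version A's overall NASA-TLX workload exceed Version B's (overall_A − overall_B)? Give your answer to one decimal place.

Version A weighted sum = 3·76 + 0·39 + 3·68 + 4·8 + 3·28 + 2·77 = 228 + 0 + 204 + 32 + 84 + 154 = 702; overall_A = 702/15 = 46.8000.
Version B weighted sum = 3·75 + 0·61 + 3·92 + 4·20 + 3·42 + 2·88 = 225 + 0 + 276 + 80 + 126 + 176 = 883; overall_B = 883/15 = 58.8667.
Difference = 46.8000 − 58.8667 = -12.0667 ≈ -12.1.

-12.1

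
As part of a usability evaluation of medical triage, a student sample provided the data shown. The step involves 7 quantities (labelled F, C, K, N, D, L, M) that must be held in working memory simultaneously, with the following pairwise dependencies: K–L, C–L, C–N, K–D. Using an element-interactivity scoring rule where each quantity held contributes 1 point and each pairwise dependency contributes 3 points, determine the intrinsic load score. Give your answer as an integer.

Count of quantities held simultaneously: 7.
Count of pairwise dependencies listed: 4.
Element contribution: 7 × 1 = 7.
Interaction contribution: 4 × 3 = 12.
Intrinsic load = 7 + 12 = 19.

19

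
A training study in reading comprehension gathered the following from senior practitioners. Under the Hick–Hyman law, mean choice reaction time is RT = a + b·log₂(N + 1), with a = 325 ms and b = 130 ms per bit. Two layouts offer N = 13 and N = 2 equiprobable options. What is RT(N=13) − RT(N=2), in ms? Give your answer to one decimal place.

288.9

RT(13) = 325 + 130·log₂(14) = 325 + 130·3.8074 = 819.9620 ms.
RT(2) = 325 + 130·log₂(3) = 325 + 130·1.5850 = 531.0500 ms.
Difference = 819.9620 − 531.0500 = 288.9120 ≈ 288.9 ms.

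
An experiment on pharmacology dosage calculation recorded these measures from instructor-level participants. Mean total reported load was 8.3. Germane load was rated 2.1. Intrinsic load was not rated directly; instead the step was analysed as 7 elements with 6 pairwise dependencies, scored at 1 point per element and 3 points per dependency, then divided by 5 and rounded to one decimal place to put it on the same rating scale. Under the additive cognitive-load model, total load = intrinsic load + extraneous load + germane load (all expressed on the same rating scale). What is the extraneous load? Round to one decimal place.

1.2

Intrinsic (element-interactivity): (7 × 1 + 6 × 3) / 5 = 25 / 5 = 5.0000 → 5.0.
extraneous load = total − intrinsic − germane
             = 8.3 − 5.0 − 2.1 = 1.2.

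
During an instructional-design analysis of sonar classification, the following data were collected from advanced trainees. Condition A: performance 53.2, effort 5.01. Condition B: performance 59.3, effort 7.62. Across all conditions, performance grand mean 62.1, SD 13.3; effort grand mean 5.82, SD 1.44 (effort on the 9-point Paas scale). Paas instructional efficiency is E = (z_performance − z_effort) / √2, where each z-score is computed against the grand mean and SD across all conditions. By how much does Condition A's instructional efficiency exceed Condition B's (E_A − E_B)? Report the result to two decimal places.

0.96

Condition A: z_P = (53.2 − 62.1)/13.3 = -0.6692; z_E = (5.01 − 5.82)/1.44 = -0.5625; E_A = (-0.6692 − (-0.5625))/√2 = -0.0754.
Condition B: z_P = (59.3 − 62.1)/13.3 = -0.2105; z_E = (7.62 − 5.82)/1.44 = 1.2500; E_B = (-0.2105 − 1.2500)/√2 = -1.0327.
E_A − E_B = -0.0754 − (-1.0327) = 0.9573 ≈ 0.96.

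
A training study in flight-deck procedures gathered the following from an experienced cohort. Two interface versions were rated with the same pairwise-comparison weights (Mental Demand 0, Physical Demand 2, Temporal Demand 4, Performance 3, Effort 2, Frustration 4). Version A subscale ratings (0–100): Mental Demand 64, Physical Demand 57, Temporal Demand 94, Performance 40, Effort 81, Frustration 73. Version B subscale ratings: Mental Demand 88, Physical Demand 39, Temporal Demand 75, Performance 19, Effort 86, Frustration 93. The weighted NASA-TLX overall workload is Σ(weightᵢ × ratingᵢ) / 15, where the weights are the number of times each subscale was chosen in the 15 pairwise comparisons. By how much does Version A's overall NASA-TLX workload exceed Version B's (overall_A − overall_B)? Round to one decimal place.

5.7

Version A weighted sum = 0·64 + 2·57 + 4·94 + 3·40 + 2·81 + 4·73 = 0 + 114 + 376 + 120 + 162 + 292 = 1064; overall_A = 1064/15 = 70.9333.
Version B weighted sum = 0·88 + 2·39 + 4·75 + 3·19 + 2·86 + 4·93 = 0 + 78 + 300 + 57 + 172 + 372 = 979; overall_B = 979/15 = 65.2667.
Difference = 70.9333 − 65.2667 = 5.6666 ≈ 5.7.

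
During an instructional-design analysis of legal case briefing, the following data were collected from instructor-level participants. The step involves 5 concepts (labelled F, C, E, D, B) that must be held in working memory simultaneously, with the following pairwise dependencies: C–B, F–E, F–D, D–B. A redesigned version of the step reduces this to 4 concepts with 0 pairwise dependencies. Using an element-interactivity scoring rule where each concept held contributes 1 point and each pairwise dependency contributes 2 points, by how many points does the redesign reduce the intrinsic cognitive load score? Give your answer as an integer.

Original: 5 × 1 + 4 × 2 = 5 + 8 = 13.
Redesigned: 4 × 1 + 0 × 2 = 4 + 0 = 4.
Reduction = 13 − 4 = 9.

9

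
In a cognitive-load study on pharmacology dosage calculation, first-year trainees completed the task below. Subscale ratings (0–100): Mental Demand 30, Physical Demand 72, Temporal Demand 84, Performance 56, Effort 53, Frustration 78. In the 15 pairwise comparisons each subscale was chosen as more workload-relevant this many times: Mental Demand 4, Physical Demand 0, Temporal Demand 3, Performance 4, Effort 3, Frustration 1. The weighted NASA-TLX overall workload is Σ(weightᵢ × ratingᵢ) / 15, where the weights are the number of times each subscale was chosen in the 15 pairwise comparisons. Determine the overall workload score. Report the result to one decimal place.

The tallies are the weights (they sum to 15).
Weighted sum = 4·30 + 0·72 + 3·84 + 4·56 + 3·53 + 1·78
            = 120 + 0 + 252 + 224 + 159 + 78 = 833.
Overall workload = 833 / 15 = 55.5333 ≈ 55.5.

55.5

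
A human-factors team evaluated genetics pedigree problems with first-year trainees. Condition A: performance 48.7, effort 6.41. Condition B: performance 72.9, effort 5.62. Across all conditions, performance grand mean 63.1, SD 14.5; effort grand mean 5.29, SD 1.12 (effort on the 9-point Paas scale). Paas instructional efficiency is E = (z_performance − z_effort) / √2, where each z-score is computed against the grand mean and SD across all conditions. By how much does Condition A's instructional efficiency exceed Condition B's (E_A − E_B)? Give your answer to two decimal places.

-1.68

Condition A: z_P = (48.7 − 63.1)/14.5 = -0.9931; z_E = (6.41 − 5.29)/1.12 = 1.0000; E_A = (-0.9931 − 1.0000)/√2 = -1.4093.
Condition B: z_P = (72.9 − 63.1)/14.5 = 0.6759; z_E = (5.62 − 5.29)/1.12 = 0.2946; E_B = (0.6759 − 0.2946)/√2 = 0.2696.
E_A − E_B = -1.4093 − 0.2696 = -1.6789 ≈ -1.68.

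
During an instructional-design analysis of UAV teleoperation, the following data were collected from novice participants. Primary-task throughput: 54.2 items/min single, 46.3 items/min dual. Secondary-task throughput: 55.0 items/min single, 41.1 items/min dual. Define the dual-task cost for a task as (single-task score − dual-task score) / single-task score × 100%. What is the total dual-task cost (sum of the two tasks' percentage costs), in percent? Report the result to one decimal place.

39.8

Primary cost = (54.2 − 46.3) / 54.2 × 100% = 14.5756%.
Secondary cost = (55.0 − 41.1) / 55.0 × 100% = 25.2727%.
Total = 14.5756% + 25.2727% = 39.8483% ≈ 39.8%.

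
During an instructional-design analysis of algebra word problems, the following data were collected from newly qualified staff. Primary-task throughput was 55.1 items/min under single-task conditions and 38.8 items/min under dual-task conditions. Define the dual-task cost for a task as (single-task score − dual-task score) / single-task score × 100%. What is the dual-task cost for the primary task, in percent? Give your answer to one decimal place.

Cost = (55.1 − 38.8) / 55.1 × 100%
     = 16.3000 / 55.1 × 100% = 29.5826%.
≈ 29.6%.

29.6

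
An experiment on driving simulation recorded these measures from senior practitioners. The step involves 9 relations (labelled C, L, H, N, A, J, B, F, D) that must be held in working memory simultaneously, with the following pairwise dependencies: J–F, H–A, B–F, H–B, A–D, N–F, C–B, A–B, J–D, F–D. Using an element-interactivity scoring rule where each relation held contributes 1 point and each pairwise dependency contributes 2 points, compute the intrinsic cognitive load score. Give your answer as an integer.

29

Count of relations held simultaneously: 9.
Count of pairwise dependencies listed: 10.
Element contribution: 9 × 1 = 9.
Interaction contribution: 10 × 2 = 20.
Intrinsic load = 9 + 20 = 29.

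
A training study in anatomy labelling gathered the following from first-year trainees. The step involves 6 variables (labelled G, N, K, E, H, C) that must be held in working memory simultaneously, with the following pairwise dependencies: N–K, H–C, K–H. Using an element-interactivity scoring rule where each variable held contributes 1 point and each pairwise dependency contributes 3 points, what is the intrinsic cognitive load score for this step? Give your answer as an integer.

Count of variables held simultaneously: 6.
Count of pairwise dependencies listed: 3.
Element contribution: 6 × 1 = 6.
Interaction contribution: 3 × 3 = 9.
Intrinsic load = 6 + 9 = 15.

15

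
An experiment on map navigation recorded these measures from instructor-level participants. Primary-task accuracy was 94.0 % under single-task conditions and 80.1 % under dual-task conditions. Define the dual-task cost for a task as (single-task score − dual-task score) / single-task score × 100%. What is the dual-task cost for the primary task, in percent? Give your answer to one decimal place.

Cost = (94.0 − 80.1) / 94.0 × 100%
     = 13.9000 / 94.0 × 100% = 14.7872%.
≈ 14.8%.

14.8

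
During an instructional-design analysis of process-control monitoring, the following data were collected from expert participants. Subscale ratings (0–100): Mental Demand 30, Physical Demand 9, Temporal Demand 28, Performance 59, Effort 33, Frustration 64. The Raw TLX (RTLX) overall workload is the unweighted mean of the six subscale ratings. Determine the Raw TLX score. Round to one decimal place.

37.2

Sum of ratings = 30 + 9 + 28 + 59 + 33 + 64 = 223.
RTLX = 223 / 6 = 37.1667 ≈ 37.2.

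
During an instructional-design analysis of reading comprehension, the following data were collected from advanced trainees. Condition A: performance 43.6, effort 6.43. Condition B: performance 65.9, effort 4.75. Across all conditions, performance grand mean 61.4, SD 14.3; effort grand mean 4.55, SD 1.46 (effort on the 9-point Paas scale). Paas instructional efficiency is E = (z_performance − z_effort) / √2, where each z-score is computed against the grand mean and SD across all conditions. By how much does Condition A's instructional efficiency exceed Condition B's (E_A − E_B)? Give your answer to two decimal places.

-1.92

Condition A: z_P = (43.6 − 61.4)/14.3 = -1.2448; z_E = (6.43 − 4.55)/1.46 = 1.2877; E_A = (-1.2448 − 1.2877)/√2 = -1.7907.
Condition B: z_P = (65.9 − 61.4)/14.3 = 0.3147; z_E = (4.75 − 4.55)/1.46 = 0.1370; E_B = (0.3147 − 0.1370)/√2 = 0.1257.
E_A − E_B = -1.7907 − 0.1257 = -1.9164 ≈ -1.92.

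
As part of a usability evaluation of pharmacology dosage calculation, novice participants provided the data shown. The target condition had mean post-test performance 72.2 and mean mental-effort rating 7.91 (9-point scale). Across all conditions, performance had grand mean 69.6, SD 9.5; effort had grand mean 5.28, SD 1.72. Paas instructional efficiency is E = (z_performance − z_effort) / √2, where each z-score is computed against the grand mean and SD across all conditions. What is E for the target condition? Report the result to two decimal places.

z_performance = (72.2 − 69.6) / 9.5 = 2.6000 / 9.5 = 0.2737.
z_effort = (7.91 − 5.28) / 1.72 = 2.6300 / 1.72 = 1.5291.
z_P − z_E = 0.2737 − 1.5291 = -1.2554.
E = -1.2554 / √2 = -1.2554 / 1.41421 = -0.8877 ≈ -0.89.

-0.89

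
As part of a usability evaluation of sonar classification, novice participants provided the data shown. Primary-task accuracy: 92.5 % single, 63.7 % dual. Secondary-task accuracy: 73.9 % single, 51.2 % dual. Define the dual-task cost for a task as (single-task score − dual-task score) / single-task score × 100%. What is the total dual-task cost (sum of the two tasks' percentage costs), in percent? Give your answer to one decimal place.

61.9

Primary cost = (92.5 − 63.7) / 92.5 × 100% = 31.1351%.
Secondary cost = (73.9 − 51.2) / 73.9 × 100% = 30.7172%.
Total = 31.1351% + 30.7172% = 61.8523% ≈ 61.9%.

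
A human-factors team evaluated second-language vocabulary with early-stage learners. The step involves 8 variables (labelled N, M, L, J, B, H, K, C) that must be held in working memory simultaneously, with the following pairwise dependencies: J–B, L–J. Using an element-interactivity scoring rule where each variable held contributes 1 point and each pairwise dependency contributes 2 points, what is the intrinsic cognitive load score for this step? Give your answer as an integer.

12

Count of variables held simultaneously: 8.
Count of pairwise dependencies listed: 2.
Element contribution: 8 × 1 = 8.
Interaction contribution: 2 × 2 = 4.
Intrinsic load = 8 + 4 = 12.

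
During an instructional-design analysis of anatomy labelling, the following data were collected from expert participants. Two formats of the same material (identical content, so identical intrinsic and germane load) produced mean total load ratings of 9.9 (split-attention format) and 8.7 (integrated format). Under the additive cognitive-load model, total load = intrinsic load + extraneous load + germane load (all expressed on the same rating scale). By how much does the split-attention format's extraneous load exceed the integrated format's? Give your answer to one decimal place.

1.2

Intrinsic and germane load are equal across formats, so the difference in total load equals the difference in extraneous load.
Extraneous-load difference = 9.9 − 8.7 = 1.2.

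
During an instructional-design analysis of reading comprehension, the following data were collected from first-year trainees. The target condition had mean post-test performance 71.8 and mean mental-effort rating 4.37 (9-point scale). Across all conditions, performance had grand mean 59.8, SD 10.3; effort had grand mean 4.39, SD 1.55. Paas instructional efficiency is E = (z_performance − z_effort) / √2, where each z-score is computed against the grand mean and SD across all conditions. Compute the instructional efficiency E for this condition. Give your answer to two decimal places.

0.83

z_performance = (71.8 − 59.8) / 10.3 = 12.0000 / 10.3 = 1.1650.
z_effort = (4.37 − 4.39) / 1.55 = -0.0200 / 1.55 = -0.0129.
z_P − z_E = 1.1650 − (-0.0129) = 1.1779.
E = 1.1779 / √2 = 1.1779 / 1.41421 = 0.8329 ≈ 0.83.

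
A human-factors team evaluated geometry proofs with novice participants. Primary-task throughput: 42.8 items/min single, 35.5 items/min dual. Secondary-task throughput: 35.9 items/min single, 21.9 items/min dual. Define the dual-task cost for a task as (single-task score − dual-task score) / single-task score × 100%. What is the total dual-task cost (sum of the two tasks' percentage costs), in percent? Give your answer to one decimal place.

Primary cost = (42.8 − 35.5) / 42.8 × 100% = 17.0561%.
Secondary cost = (35.9 − 21.9) / 35.9 × 100% = 38.9972%.
Total = 17.0561% + 38.9972% = 56.0533% ≈ 56.1%.

56.1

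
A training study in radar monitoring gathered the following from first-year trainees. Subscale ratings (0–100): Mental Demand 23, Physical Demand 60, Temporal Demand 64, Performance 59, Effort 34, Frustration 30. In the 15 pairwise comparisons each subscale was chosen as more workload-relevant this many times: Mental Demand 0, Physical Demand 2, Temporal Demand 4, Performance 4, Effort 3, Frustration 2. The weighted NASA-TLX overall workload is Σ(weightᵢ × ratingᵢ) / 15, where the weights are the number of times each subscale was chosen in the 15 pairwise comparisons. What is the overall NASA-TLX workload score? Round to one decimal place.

The tallies are the weights (they sum to 15).
Weighted sum = 0·23 + 2·60 + 4·64 + 4·59 + 3·34 + 2·30
            = 0 + 120 + 256 + 236 + 102 + 60 = 774.
Overall workload = 774 / 15 = 51.6000 ≈ 51.6.

51.6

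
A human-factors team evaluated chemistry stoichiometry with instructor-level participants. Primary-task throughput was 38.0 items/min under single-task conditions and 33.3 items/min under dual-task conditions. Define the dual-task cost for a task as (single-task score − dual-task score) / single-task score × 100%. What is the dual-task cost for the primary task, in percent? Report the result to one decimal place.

12.4

Cost = (38.0 − 33.3) / 38.0 × 100%
     = 4.7000 / 38.0 × 100% = 12.3684%.
≈ 12.4%.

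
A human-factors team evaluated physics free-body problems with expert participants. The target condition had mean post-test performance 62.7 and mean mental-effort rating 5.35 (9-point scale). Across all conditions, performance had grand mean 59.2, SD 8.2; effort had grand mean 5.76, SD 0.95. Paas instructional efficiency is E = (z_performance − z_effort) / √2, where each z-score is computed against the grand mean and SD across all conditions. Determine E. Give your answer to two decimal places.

0.61

z_performance = (62.7 − 59.2) / 8.2 = 3.5000 / 8.2 = 0.4268.
z_effort = (5.35 − 5.76) / 0.95 = -0.4100 / 0.95 = -0.4316.
z_P − z_E = 0.4268 − (-0.4316) = 0.8584.
E = 0.8584 / √2 = 0.8584 / 1.41421 = 0.6070 ≈ 0.61.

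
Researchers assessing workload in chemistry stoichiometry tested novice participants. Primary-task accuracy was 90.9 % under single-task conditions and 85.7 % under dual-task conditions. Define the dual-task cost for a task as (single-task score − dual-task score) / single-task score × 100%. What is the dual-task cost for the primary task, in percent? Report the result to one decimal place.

5.7

Cost = (90.9 − 85.7) / 90.9 × 100%
     = 5.2000 / 90.9 × 100% = 5.7206%.
≈ 5.7%.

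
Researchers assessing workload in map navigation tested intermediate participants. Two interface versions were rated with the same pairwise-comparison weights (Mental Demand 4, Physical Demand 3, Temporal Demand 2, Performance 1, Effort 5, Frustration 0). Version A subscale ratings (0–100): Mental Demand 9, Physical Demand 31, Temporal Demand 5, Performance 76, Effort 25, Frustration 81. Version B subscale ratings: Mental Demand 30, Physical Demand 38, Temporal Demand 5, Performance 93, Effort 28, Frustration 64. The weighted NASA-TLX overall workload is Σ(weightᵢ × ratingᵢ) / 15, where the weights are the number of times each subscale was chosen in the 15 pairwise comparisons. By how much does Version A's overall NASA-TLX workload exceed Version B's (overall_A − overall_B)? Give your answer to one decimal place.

Version A weighted sum = 4·9 + 3·31 + 2·5 + 1·76 + 5·25 + 0·81 = 36 + 93 + 10 + 76 + 125 + 0 = 340; overall_A = 340/15 = 22.6667.
Version B weighted sum = 4·30 + 3·38 + 2·5 + 1·93 + 5·28 + 0·64 = 120 + 114 + 10 + 93 + 140 + 0 = 477; overall_B = 477/15 = 31.8000.
Difference = 22.6667 − 31.8000 = -9.1333 ≈ -9.1.

-9.1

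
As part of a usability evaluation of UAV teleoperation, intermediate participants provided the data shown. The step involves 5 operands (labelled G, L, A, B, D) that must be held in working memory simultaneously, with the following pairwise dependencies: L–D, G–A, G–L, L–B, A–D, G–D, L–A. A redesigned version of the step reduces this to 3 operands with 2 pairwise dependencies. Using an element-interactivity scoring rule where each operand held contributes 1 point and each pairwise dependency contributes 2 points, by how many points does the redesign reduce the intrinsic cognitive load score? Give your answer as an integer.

Original: 5 × 1 + 7 × 2 = 5 + 14 = 19.
Redesigned: 3 × 1 + 2 × 2 = 3 + 4 = 7.
Reduction = 19 − 7 = 12.

12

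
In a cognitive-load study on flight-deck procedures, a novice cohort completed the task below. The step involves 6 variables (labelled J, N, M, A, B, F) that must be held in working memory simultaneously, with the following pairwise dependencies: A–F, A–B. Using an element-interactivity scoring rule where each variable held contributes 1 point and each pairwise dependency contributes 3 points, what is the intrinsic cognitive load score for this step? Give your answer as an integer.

Count of variables held simultaneously: 6.
Count of pairwise dependencies listed: 2.
Element contribution: 6 × 1 = 6.
Interaction contribution: 2 × 3 = 6.
Intrinsic load = 6 + 6 = 12.

12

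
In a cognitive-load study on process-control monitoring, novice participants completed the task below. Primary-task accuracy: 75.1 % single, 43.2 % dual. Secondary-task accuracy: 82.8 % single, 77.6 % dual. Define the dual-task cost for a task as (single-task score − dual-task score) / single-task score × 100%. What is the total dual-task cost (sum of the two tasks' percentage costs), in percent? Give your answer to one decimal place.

Primary cost = (75.1 − 43.2) / 75.1 × 100% = 42.4767%.
Secondary cost = (82.8 − 77.6) / 82.8 × 100% = 6.2802%.
Total = 42.4767% + 6.2802% = 48.7569% ≈ 48.8%.

48.8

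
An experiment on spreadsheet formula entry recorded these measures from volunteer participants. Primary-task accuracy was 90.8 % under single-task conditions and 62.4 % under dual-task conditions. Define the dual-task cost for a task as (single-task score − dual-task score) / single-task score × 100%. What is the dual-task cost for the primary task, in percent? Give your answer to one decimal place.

31.3

Cost = (90.8 − 62.4) / 90.8 × 100%
     = 28.4000 / 90.8 × 100% = 31.2775%.
≈ 31.3%.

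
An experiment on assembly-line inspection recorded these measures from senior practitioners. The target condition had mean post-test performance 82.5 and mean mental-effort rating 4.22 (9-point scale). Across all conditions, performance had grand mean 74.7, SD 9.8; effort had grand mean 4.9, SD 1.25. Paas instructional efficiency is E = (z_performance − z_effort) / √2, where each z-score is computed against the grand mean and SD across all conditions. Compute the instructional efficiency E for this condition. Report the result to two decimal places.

z_performance = (82.5 − 74.7) / 9.8 = 7.8000 / 9.8 = 0.7959.
z_effort = (4.22 − 4.9) / 1.25 = -0.6800 / 1.25 = -0.5440.
z_P − z_E = 0.7959 − (-0.5440) = 1.3399.
E = 1.3399 / √2 = 1.3399 / 1.41421 = 0.9475 ≈ 0.95.

0.95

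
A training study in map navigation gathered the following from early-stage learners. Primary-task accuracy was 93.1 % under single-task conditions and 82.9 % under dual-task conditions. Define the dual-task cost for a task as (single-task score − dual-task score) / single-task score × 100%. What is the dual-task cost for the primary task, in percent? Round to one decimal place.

Cost = (93.1 − 82.9) / 93.1 × 100%
     = 10.2000 / 93.1 × 100% = 10.9560%.
≈ 11.0%.

11.0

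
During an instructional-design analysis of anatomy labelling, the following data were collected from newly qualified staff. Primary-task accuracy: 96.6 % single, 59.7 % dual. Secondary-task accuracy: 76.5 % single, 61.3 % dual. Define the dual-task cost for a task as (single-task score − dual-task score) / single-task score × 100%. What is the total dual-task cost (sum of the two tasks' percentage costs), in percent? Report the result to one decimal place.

Primary cost = (96.6 − 59.7) / 96.6 × 100% = 38.1988%.
Secondary cost = (76.5 − 61.3) / 76.5 × 100% = 19.8693%.
Total = 38.1988% + 19.8693% = 58.0681% ≈ 58.1%.

58.1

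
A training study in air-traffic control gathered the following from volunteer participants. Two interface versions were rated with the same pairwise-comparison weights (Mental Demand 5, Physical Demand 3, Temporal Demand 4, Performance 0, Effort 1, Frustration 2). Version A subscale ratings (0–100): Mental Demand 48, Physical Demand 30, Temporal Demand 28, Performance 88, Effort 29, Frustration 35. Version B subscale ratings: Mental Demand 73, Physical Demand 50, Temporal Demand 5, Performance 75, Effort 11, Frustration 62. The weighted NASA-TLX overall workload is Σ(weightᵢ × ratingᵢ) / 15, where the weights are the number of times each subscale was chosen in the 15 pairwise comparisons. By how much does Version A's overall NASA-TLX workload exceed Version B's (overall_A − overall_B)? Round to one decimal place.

-8.6

Version A weighted sum = 5·48 + 3·30 + 4·28 + 0·88 + 1·29 + 2·35 = 240 + 90 + 112 + 0 + 29 + 70 = 541; overall_A = 541/15 = 36.0667.
Version B weighted sum = 5·73 + 3·50 + 4·5 + 0·75 + 1·11 + 2·62 = 365 + 150 + 20 + 0 + 11 + 124 = 670; overall_B = 670/15 = 44.6667.
Difference = 36.0667 − 44.6667 = -8.6000 ≈ -8.6.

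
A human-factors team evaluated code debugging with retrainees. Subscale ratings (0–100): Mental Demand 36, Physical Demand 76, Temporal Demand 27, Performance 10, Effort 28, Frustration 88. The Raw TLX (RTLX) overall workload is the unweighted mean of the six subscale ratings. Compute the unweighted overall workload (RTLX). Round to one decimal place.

44.2

Sum of ratings = 36 + 76 + 27 + 10 + 28 + 88 = 265.
RTLX = 265 / 6 = 44.1667 ≈ 44.2.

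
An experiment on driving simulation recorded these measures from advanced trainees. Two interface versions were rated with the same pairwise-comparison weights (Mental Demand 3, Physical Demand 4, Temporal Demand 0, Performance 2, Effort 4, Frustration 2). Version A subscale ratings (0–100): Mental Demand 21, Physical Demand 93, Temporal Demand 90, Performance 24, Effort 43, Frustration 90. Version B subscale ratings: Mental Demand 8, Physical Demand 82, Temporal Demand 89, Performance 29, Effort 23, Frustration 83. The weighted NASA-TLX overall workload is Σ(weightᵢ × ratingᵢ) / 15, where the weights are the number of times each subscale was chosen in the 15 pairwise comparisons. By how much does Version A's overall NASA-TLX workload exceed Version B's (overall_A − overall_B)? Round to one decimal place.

11.1

Version A weighted sum = 3·21 + 4·93 + 0·90 + 2·24 + 4·43 + 2·90 = 63 + 372 + 0 + 48 + 172 + 180 = 835; overall_A = 835/15 = 55.6667.
Version B weighted sum = 3·8 + 4·82 + 0·89 + 2·29 + 4·23 + 2·83 = 24 + 328 + 0 + 58 + 92 + 166 = 668; overall_B = 668/15 = 44.5333.
Difference = 55.6667 − 44.5333 = 11.1334 ≈ 11.1.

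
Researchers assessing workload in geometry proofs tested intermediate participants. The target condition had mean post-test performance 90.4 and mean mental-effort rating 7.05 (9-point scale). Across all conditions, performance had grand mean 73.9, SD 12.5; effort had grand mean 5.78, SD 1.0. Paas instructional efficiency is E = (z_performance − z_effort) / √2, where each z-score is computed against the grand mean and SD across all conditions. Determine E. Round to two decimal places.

z_performance = (90.4 − 73.9) / 12.5 = 16.5000 / 12.5 = 1.3200.
z_effort = (7.05 − 5.78) / 1.0 = 1.2700 / 1.0 = 1.2700.
z_P − z_E = 1.3200 − 1.2700 = 0.0500.
E = 0.0500 / √2 = 0.0500 / 1.41421 = 0.0354 ≈ 0.04.

0.04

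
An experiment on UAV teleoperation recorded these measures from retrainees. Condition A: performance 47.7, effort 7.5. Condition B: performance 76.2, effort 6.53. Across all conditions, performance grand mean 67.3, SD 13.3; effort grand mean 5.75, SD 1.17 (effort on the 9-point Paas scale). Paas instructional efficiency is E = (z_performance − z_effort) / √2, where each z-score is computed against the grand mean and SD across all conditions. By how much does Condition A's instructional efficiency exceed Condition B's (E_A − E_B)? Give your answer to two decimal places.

-2.10

Condition A: z_P = (47.7 − 67.3)/13.3 = -1.4737; z_E = (7.5 − 5.75)/1.17 = 1.4957; E_A = (-1.4737 − 1.4957)/√2 = -2.0997.
Condition B: z_P = (76.2 − 67.3)/13.3 = 0.6692; z_E = (6.53 − 5.75)/1.17 = 0.6667; E_B = (0.6692 − 0.6667)/√2 = 0.0018.
E_A − E_B = -2.0997 − 0.0018 = -2.1015 ≈ -2.10.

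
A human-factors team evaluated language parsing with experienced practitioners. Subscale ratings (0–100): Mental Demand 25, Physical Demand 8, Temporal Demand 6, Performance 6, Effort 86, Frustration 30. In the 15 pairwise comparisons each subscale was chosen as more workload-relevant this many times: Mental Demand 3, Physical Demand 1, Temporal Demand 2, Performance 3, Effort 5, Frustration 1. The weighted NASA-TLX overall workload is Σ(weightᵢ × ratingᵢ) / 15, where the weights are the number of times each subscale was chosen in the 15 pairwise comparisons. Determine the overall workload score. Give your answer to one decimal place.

38.2

The tallies are the weights (they sum to 15).
Weighted sum = 3·25 + 1·8 + 2·6 + 3·6 + 5·86 + 1·30
            = 75 + 8 + 12 + 18 + 430 + 30 = 573.
Overall workload = 573 / 15 = 38.2000 ≈ 38.2.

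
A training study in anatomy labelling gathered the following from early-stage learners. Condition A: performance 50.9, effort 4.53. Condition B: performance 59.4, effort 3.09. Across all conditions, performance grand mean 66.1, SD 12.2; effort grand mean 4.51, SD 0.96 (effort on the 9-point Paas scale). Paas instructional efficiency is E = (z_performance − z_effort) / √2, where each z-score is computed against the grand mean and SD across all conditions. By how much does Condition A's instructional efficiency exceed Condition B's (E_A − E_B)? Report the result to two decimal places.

-1.55

Condition A: z_P = (50.9 − 66.1)/12.2 = -1.2459; z_E = (4.53 − 4.51)/0.96 = 0.0208; E_A = (-1.2459 − 0.0208)/√2 = -0.8957.
Condition B: z_P = (59.4 − 66.1)/12.2 = -0.5492; z_E = (3.09 − 4.51)/0.96 = -1.4792; E_B = (-0.5492 − (-1.4792))/√2 = 0.6576.
E_A − E_B = -0.8957 − 0.6576 = -1.5533 ≈ -1.55.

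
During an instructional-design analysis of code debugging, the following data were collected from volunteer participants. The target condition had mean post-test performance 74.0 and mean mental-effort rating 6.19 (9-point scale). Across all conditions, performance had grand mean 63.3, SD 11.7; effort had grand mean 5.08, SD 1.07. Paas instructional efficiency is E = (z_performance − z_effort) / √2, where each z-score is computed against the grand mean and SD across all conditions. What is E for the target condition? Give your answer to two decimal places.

z_performance = (74.0 − 63.3) / 11.7 = 10.7000 / 11.7 = 0.9145.
z_effort = (6.19 − 5.08) / 1.07 = 1.1100 / 1.07 = 1.0374.
z_P − z_E = 0.9145 − 1.0374 = -0.1229.
E = -0.1229 / √2 = -0.1229 / 1.41421 = -0.0869 ≈ -0.09.

-0.09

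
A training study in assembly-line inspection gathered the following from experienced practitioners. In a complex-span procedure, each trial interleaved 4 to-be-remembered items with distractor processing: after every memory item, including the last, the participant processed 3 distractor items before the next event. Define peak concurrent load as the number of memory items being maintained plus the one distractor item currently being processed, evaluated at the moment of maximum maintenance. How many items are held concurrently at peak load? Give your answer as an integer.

Maintenance is greatest during the distractor(s) after memory item 4: all 4 memory items are being held.
One distractor item is concurrently being processed.
Peak concurrent load = 4 + 1 = 5 items.

5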